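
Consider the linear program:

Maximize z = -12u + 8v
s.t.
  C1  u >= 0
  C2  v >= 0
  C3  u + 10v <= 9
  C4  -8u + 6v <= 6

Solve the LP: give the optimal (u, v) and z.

Corner points and z = -12u + 8v:
  (0, 0) → z = 0
  (0, 9/10) → z = 36/5
  (9, 0) → z = -108

At the optimal vertex, u = 0 and u + 10v = 9.
Solving simultaneously gives u = 0, v = 9/10.

u = 0, v = 9/10, maximum z = 36/5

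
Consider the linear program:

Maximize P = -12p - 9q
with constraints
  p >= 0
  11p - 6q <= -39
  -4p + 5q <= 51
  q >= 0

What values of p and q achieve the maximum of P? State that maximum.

Corner points and P = -12p - 9q:
  (0, 13/2) → P = -117/2
  (0, 51/5) → P = -459/5
  (111/31, 405/31) → P = -4977/31

The binding constraints are p = 0 and 11p - 6q = -39.
Solving simultaneously gives p = 0, q = 13/2.

p = 0, q = 13/2, maximum P = -117/2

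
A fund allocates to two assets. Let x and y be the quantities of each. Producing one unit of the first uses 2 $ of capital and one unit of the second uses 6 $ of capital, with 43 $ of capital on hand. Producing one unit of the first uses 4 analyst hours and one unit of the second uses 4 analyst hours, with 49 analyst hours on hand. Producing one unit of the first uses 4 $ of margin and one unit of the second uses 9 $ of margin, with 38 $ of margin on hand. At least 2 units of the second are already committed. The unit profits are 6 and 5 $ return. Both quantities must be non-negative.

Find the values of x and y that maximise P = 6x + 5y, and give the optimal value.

Extreme points and P = 6x + 5y:
  (0, 38/9) → P = 190/9
  (0, 2) → P = 10
  (5, 2) → P = 40

x = 5, y = 2, maximum P = 40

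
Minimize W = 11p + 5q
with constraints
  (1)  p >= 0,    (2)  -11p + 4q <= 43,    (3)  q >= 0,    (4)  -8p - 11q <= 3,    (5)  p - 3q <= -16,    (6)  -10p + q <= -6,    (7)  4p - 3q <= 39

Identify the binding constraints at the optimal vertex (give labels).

(5) and (6)

Feasible corners and W = 11p + 5q:
  (67/29, 496/29) → W = 3217/29
  (34/29, 166/29) → W = 1204/29
  (55/3, 103/9) → W = 2330/9
The feasible region is unbounded (it extends along (3, 4), (4, 11)), but W strictly increases along every unbounded feasible direction, so there is no improving ray and the minimum is attained at a vertex.

The minimum is at (34/29, 166/29). Substituting into each constraint, equality holds for (5) and (6); the remaining constraints have slack.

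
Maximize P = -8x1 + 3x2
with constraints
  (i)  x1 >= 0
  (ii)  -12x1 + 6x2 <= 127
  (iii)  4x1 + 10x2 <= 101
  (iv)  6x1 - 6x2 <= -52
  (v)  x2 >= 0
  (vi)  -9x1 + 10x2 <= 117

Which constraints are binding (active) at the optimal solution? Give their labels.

Feasible corners and P = -8x1 + 3x2:
  (0, 101/10) → P = 303/10
  (0, 26/3) → P = 26
  (43/42, 407/42) → P = 877/42

The maximum is at (0, 101/10). Substituting into each constraint, equality holds for (i) and (iii); the remaining constraints have slack.

(i) and (iii)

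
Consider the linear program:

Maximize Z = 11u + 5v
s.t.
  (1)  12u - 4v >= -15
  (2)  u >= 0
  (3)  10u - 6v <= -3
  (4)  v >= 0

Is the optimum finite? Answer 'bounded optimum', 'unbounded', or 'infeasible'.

unbounded

From the feasible point (0, 15/4), moving in the direction (4, 12) keeps every constraint satisfied while Z increases without bound.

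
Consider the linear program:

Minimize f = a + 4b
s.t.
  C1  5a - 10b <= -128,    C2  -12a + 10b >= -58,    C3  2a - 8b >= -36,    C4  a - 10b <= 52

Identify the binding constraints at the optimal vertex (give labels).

C3 and C4

Vertices and f = a + 4b:
  (-166/5, -19/5) → f = -242/5
  (-45, -97/10) → f = -419/5
  (-194/3, -35/3) → f = -334/3

The minimum is at (-194/3, -35/3). Substituting into each constraint, equality holds for C3 and C4; the remaining constraints have slack.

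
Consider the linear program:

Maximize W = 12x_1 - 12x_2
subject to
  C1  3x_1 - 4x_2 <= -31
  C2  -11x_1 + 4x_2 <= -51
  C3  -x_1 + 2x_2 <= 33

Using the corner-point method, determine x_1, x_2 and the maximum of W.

Feasible corners and W = 12x_1 - 12x_2:
  (41/4, 247/16) → W = -249/4
  (35, 34) → W = 12
  (13, 23) → W = -120

At the optimal vertex, 3x_1 - 4x_2 = -31 and -x_1 + 2x_2 = 33.
Solving simultaneously gives x_1 = 35, x_2 = 34.

x_1 = 35, x_2 = 34, maximum W = 12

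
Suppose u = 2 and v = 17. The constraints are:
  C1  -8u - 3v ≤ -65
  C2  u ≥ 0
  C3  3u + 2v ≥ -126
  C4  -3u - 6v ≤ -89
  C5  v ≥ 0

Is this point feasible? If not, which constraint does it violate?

feasible

C1: -67 ≤ -65 ✓
C2: 2 ≥ 0 ✓
C3: 40 ≥ -126 ✓
C4: -108 ≤ -89 ✓
C5: 17 ≥ 0 ✓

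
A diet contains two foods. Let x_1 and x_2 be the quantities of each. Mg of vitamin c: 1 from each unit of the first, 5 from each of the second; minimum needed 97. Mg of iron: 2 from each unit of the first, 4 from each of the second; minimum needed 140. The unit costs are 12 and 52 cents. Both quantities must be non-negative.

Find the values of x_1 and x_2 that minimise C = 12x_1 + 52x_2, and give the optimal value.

Vertices and C = 12x_1 + 52x_2:
  (0, 35) → C = 1820
  (97, 0) → C = 1164
  (52, 9) → C = 1092
The feasible region is unbounded (it extends along (0, 1), (1, 0)), but C strictly increases along every unbounded feasible direction, so there is no improving ray and the minimum is attained at a vertex.

At the optimal vertex, x_1 + 5x_2 = 97 and 2x_1 + 4x_2 = 140.
Solving simultaneously gives x_1 = 52, x_2 = 9.

x_1 = 52, x_2 = 9, minimum C = 1092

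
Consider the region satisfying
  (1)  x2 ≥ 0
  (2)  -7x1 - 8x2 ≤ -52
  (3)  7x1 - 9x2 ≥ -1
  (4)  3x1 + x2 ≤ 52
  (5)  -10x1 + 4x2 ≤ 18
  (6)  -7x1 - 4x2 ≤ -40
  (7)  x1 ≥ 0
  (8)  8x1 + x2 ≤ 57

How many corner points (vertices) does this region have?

4

The feasible vertices (each the meet of two boundaries and inside every other half-plane) are:
  (4, 3)
  (404/57, 17/57)
  (356/91, 41/13)
  (512/79, 407/79)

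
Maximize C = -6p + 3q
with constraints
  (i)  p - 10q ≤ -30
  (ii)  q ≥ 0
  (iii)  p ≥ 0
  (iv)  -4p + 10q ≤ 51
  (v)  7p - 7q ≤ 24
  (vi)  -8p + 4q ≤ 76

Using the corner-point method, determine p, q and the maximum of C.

p = 0, q = 51/10, maximum C = 153/10

Corner points and C = -6p + 3q:
  (0, 3) → C = 9
  (50/7, 26/7) → C = -222/7
  (0, 51/10) → C = 153/10
  (199/14, 151/14) → C = -741/14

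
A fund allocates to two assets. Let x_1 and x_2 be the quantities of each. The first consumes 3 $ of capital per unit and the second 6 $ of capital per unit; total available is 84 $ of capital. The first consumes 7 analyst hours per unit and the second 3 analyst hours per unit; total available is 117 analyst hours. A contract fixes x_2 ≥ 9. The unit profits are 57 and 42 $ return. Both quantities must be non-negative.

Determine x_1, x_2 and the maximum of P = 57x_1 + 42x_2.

x_1 = 10, x_2 = 9, maximum P = 948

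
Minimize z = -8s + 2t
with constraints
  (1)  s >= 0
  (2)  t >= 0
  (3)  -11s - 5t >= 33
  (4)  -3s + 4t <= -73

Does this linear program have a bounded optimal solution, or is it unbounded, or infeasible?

infeasible

The boundaries s = 0 and -3s + 4t = -73 meet at (0, -73/4), but that point violates t ≥ 0. Every candidate vertex is excluded by some other constraint, so the feasible region is empty.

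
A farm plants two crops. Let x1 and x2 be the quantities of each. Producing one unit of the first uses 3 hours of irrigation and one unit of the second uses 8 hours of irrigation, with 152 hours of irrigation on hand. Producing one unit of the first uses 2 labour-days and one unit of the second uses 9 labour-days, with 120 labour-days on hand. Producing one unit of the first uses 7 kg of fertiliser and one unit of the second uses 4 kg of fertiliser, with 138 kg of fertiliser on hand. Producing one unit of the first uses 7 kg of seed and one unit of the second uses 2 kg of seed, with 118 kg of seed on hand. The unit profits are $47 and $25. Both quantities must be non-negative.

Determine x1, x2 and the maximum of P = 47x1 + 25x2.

x1 = 14, x2 = 10, maximum P = 908

Extreme points and P = 47x1 + 25x2:
  (0, 0) → P = 0
  (0, 40/3) → P = 1000/3
  (118/7, 0) → P = 5546/7
  (762/55, 564/55) → P = 49914/55
  (14, 10) → P = 908

The binding constraints are 7x1 + 4x2 = 138 and 7x1 + 2x2 = 118.
Solving simultaneously gives x1 = 14, x2 = 10.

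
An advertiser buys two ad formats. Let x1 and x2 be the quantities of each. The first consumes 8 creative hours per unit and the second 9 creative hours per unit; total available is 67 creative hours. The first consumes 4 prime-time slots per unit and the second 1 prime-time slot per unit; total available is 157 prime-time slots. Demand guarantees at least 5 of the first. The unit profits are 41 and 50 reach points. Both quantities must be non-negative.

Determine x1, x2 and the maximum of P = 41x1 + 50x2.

x1 = 5, x2 = 3, maximum P = 355

Extreme points and P = 41x1 + 50x2:
  (67/8, 0) → P = 2747/8
  (5, 0) → P = 205
  (5, 3) → P = 355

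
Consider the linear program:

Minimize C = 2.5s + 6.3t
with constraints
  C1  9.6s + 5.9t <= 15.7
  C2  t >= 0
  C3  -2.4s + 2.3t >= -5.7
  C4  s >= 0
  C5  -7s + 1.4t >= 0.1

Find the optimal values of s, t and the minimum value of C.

The optimum lies where s = 0 and -7s + 1.4t = 0.1.
Solving simultaneously gives s = 0, t = 1/14.

s = 0, t = 1/14, minimum C = 9/20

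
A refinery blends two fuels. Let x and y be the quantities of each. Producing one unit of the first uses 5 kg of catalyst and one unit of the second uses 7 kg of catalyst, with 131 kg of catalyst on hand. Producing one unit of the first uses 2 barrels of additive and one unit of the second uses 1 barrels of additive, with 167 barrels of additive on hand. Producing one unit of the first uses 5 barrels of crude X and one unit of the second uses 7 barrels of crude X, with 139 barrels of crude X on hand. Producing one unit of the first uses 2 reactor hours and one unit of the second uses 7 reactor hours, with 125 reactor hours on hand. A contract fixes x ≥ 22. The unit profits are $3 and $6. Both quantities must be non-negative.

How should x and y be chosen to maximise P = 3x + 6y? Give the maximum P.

x = 22, y = 3, maximum P = 84

Vertices and P = 3x + 6y:
  (131/5, 0) → P = 393/5
  (22, 0) → P = 66
  (22, 3) → P = 84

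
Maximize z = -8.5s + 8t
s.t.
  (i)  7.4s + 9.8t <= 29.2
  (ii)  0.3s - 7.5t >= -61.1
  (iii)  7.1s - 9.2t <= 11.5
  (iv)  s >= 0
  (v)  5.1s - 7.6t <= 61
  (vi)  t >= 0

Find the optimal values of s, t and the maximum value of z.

The binding constraints are 7.4s + 9.8t = 29.2 and s = 0.
Solving simultaneously gives s = 0, t = 146/49.

s = 0, t = 146/49, maximum z = 1168/49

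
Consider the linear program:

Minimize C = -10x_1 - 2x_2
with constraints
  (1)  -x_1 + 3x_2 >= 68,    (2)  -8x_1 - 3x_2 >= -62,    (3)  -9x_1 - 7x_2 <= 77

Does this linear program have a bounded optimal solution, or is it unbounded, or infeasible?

bounded optimum

Feasible corners and C = -10x_1 - 2x_2:
  (-2/3, 202/9) → C = -344/9
  (-707/34, 535/34) → C = 3000/17
The feasible region has finitely many vertices and no improving ray; the minimum is -344/9 at (-2/3, 202/9).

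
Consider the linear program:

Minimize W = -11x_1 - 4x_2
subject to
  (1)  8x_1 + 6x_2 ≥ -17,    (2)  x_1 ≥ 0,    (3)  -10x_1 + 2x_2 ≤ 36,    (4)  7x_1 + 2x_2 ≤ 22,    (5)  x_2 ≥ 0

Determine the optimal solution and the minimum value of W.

x_1 = 0, x_2 = 11, minimum W = -44

Extreme points and W = -11x_1 - 4x_2:
  (0, 11) → W = -44
  (0, 0) → W = 0
  (22/7, 0) → W = -242/7

At the optimal vertex, x_1 = 0 and 7x_1 + 2x_2 = 22.
Solving simultaneously gives x_1 = 0, x_2 = 11.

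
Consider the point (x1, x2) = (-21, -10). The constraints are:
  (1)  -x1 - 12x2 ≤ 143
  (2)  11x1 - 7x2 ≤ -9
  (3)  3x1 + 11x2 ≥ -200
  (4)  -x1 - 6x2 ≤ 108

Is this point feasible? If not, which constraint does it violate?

feasible

(1): 141 ≤ 143 ✓
(2): -161 ≤ -9 ✓
(3): -173 ≥ -200 ✓
(4): 81 ≤ 108 ✓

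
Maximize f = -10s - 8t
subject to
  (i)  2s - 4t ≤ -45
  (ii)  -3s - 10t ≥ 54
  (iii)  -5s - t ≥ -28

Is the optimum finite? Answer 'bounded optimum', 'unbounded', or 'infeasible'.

From the feasible point (-333/16, 27/32), moving in the direction (-4, -2) keeps every constraint satisfied while f increases without bound.

unbounded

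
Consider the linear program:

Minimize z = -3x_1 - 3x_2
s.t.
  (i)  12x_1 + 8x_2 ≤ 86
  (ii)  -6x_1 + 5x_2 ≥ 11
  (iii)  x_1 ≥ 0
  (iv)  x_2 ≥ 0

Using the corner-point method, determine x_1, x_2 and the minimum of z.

x_1 = 0, x_2 = 43/4, minimum z = -129/4

Vertices and z = -3x_1 - 3x_2:
  (19/6, 6) → z = -55/2
  (0, 43/4) → z = -129/4
  (0, 11/5) → z = -33/5

The binding constraints are 12x_1 + 8x_2 = 86 and x_1 = 0.
Solving simultaneously gives x_1 = 0, x_2 = 43/4.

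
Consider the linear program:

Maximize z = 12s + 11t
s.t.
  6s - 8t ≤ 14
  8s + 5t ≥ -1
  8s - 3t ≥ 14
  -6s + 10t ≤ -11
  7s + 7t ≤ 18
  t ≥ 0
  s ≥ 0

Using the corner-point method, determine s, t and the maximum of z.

s = 121/49, t = 5/49, maximum z = 1507/49

Feasible corners and z = 12s + 11t:
  (121/49, 5/49) → z = 1507/49
  (7/3, 0) → z = 28
  (257/112, 31/112) → z = 3425/112
  (11/6, 0) → z = 22

The optimum lies where 6s - 8t = 14 and 7s + 7t = 18.
Solving simultaneously gives s = 121/49, t = 5/49.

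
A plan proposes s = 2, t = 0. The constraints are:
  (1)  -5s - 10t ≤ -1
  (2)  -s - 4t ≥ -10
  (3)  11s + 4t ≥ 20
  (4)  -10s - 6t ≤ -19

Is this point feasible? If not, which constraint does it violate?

feasible

(1): -10 ≤ -1 ✓
(2): -2 ≥ -10 ✓
(3): 22 ≥ 20 ✓
(4): -20 ≤ -19 ✓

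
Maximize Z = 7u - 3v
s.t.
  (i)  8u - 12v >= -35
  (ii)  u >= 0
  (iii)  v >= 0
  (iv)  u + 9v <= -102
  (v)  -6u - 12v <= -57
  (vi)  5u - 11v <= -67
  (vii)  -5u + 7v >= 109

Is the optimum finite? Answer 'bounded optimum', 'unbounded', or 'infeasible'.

The boundaries 5u - 11v = -67 and -5u + 7v = 109 meet at (-73/2, -21/2), but that point violates 8u - 12v ≥ -35. Every candidate vertex is excluded by some other constraint, so the feasible region is empty.

infeasible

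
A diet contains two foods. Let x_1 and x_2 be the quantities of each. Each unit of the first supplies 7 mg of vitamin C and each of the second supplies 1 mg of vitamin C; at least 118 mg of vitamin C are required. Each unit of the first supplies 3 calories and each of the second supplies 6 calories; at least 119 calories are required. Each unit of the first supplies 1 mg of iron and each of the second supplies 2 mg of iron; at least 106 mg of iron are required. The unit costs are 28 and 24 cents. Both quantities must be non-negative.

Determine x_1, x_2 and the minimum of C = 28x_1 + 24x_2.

Corner points and C = 28x_1 + 24x_2:
  (0, 118) → C = 2832
  (106, 0) → C = 2968
  (10, 48) → C = 1432
The feasible region is unbounded (it extends along (0, 1), (1, 0)), but C strictly increases along every unbounded feasible direction, so there is no improving ray and the minimum is attained at a vertex.

The binding constraints are 7x_1 + x_2 = 118 and x_1 + 2x_2 = 106.
Solving simultaneously gives x_1 = 10, x_2 = 48.

x_1 = 10, x_2 = 48, minimum C = 1432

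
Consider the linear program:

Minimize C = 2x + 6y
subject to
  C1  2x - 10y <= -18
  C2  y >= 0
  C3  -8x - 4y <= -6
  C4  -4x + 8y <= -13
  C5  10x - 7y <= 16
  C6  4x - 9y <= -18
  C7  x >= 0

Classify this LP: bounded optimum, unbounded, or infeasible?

The boundaries -4x + 8y = -13 and 4x - 9y = -18 meet at (261/4, 31), but that point violates 10x - 7y ≤ 16. Every candidate vertex is excluded by some other constraint, so the feasible region is empty.

infeasible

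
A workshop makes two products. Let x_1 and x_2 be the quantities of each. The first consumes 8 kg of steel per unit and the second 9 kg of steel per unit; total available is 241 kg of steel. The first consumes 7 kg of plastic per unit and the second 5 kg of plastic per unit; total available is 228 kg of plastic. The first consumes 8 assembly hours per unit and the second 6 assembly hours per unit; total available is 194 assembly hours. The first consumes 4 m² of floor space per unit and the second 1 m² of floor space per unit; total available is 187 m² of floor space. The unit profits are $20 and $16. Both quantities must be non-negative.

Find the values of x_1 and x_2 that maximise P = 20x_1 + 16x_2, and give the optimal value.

x_1 = 25/2, x_2 = 47/3, maximum P = 1502/3

Extreme points and P = 20x_1 + 16x_2:
  (0, 0) → P = 0
  (0, 241/9) → P = 3856/9
  (97/4, 0) → P = 485
  (25/2, 47/3) → P = 1502/3

At the optimal vertex, 8x_1 + 9x_2 = 241 and 8x_1 + 6x_2 = 194.
Solving simultaneously gives x_1 = 25/2, x_2 = 47/3.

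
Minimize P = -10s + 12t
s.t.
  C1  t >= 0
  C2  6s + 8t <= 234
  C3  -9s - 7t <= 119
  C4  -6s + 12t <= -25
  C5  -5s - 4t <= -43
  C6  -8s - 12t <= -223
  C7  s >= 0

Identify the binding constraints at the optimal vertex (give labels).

Feasible corners and P = -10s + 12t:
  (39, 0) → P = -390
  (223/8, 0) → P = -1115/4
  (376/15, 209/20) → P = -1879/15
  (124/7, 569/84) → P = -671/7

The minimum is at (39, 0). Substituting into each constraint, equality holds for C1 and C2; the remaining constraints have slack.

C1 and C2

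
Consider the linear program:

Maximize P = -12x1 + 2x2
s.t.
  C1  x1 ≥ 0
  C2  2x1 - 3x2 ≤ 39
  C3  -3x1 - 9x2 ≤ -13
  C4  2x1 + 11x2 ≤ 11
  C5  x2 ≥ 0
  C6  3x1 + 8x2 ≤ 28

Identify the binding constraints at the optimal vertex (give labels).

C3 and C4

Vertices and P = -12x1 + 2x2:
  (44/15, 7/15) → P = -514/15
  (13/3, 0) → P = -52
  (11/2, 0) → P = -66

The maximum is at (44/15, 7/15). Substituting into each constraint, equality holds for C3 and C4; the remaining constraints have slack.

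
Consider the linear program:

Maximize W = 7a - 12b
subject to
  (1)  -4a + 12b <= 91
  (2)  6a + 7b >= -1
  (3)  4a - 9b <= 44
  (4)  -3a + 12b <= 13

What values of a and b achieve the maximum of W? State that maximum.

a = 215/7, b = 184/21, maximum W = 769/7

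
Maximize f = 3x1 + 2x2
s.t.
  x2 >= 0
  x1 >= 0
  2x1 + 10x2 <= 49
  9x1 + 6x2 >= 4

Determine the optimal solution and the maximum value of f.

The optimum lies where x2 = 0 and 2x1 + 10x2 = 49.
Solving simultaneously gives x1 = 49/2, x2 = 0.

x1 = 49/2, x2 = 0, maximum f = 147/2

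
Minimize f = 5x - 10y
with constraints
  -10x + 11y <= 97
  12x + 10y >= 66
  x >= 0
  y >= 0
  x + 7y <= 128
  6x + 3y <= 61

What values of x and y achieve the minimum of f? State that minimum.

x = 95/24, y = 149/12, minimum f = -835/8

Extreme points and f = 5x - 10y:
  (0, 97/11) → f = -970/11
  (95/24, 149/12) → f = -835/8
  (0, 33/5) → f = -66
  (11/2, 0) → f = 55/2
  (61/6, 0) → f = 305/6

The binding constraints are -10x + 11y = 97 and 6x + 3y = 61.
Solving simultaneously gives x = 95/24, y = 149/12.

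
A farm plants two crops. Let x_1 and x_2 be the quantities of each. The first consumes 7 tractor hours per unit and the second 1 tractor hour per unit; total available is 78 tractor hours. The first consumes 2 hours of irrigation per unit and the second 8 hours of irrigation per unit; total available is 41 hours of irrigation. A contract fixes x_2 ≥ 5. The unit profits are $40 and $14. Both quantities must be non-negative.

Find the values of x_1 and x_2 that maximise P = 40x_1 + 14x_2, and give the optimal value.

Extreme points and P = 40x_1 + 14x_2:
  (0, 41/8) → P = 287/4
  (0, 5) → P = 70
  (1/2, 5) → P = 90

At the optimal vertex, 2x_1 + 8x_2 = 41 and x_2 = 5.
Solving simultaneously gives x_1 = 1/2, x_2 = 5.

x_1 = 1/2, x_2 = 5, maximum P = 90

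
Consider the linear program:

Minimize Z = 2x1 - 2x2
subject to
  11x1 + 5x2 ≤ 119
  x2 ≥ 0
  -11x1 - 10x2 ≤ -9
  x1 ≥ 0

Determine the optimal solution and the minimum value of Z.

Vertices and Z = 2x1 - 2x2:
  (119/11, 0) → Z = 238/11
  (0, 119/5) → Z = -238/5
  (9/11, 0) → Z = 18/11
  (0, 9/10) → Z = -9/5

x1 = 0, x2 = 119/5, minimum Z = -238/5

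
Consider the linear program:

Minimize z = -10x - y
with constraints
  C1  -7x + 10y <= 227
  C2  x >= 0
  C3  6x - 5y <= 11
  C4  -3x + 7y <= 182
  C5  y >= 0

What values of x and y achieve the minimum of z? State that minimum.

Corner points and z = -10x - y:
  (0, 227/10) → z = -227/10
  (231/19, 593/19) → z = -2903/19
  (0, 0) → z = 0
  (329/9, 125/3) → z = -3665/9
  (11/6, 0) → z = -55/3

The optimum lies where 6x - 5y = 11 and -3x + 7y = 182.
Solving simultaneously gives x = 329/9, y = 125/3.

x = 329/9, y = 125/3, minimum z = -3665/9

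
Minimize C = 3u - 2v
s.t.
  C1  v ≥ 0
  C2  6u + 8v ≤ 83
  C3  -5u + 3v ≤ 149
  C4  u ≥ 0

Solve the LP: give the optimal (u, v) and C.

u = 0, v = 83/8, minimum C = -83/4

Extreme points and C = 3u - 2v:
  (83/6, 0) → C = 83/2
  (0, 0) → C = 0
  (0, 83/8) → C = -83/4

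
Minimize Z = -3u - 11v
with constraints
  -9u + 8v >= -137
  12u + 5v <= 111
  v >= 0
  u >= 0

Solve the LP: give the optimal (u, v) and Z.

u = 0, v = 111/5, minimum Z = -1221/5

Extreme points and Z = -3u - 11v:
  (37/4, 0) → Z = -111/4
  (0, 111/5) → Z = -1221/5
  (0, 0) → Z = 0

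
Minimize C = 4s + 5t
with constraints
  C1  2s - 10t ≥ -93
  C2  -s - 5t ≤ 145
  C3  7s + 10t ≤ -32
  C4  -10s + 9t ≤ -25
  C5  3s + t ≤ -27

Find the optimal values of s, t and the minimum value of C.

s = -20, t = -25, minimum C = -205

Extreme points and C = 4s + 5t:
  (-20, -25) → C = -205
  (5/7, -204/7) → C = -1000/7
  (-218/37, -345/37) → C = -2597/37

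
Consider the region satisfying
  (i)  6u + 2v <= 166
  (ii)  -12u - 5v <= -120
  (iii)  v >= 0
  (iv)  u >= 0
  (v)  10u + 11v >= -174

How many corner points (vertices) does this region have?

Of the 10 pairwise boundary intersections, those satisfying every inequality are:
  (83/3, 0)
  (0, 83)
  (10, 0)
  (0, 24)

4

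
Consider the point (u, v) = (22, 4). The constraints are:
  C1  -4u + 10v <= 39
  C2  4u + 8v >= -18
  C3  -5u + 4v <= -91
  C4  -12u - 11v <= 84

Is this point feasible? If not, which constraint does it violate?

feasible

C1: -48 ≤ 39 ✓
C2: 120 ≥ -18 ✓
C3: -94 ≤ -91 ✓
C4: -308 ≤ 84 ✓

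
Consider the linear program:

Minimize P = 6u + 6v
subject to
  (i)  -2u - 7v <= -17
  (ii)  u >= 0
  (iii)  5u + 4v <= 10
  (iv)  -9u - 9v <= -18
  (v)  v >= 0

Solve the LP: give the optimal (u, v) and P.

u = 0, v = 17/7, minimum P = 102/7

Extreme points and P = 6u + 6v:
  (0, 17/7) → P = 102/7
  (2/27, 65/27) → P = 134/9
  (0, 5/2) → P = 15

The binding constraints are -2u - 7v = -17 and u = 0.
Solving simultaneously gives u = 0, v = 17/7.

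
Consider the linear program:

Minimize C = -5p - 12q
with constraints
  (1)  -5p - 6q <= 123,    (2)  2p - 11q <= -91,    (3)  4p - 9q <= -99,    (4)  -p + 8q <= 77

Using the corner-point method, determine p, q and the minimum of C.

p = -99/23, q = 209/23, minimum C = -2013/23

Vertices and C = -5p - 12q:
  (-1899/67, 209/67) → C = 6987/67
  (-723/23, 131/23) → C = 2043/23
  (-135/13, 83/13) → C = -321/13
  (-99/23, 209/23) → C = -2013/23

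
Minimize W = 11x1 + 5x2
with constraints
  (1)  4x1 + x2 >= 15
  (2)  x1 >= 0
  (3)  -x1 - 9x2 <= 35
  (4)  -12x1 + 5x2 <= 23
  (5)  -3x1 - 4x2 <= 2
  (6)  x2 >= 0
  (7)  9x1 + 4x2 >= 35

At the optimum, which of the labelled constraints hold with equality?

Extreme points and W = 11x1 + 5x2:
  (13/8, 17/2) → W = 483/8
  (25/7, 5/7) → W = 300/7
  (35/9, 0) → W = 385/9
The feasible region is unbounded (it extends along (1, 0), (5, 12)), but W strictly increases along every unbounded feasible direction, so there is no improving ray and the minimum is attained at a vertex.

The minimum is at (35/9, 0). Substituting into each constraint, equality holds for (6) and (7); the remaining constraints have slack.

(6) and (7)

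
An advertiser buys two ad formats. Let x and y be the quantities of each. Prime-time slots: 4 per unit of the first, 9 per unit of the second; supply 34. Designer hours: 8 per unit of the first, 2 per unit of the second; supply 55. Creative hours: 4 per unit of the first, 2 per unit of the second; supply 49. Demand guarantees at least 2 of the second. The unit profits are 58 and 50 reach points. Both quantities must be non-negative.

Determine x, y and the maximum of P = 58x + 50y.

Feasible corners and P = 58x + 50y:
  (0, 34/9) → P = 1700/9
  (0, 2) → P = 100
  (4, 2) → P = 332

The optimum lies where 4x + 9y = 34 and y = 2.
Solving simultaneously gives x = 4, y = 2.

x = 4, y = 2, maximum P = 332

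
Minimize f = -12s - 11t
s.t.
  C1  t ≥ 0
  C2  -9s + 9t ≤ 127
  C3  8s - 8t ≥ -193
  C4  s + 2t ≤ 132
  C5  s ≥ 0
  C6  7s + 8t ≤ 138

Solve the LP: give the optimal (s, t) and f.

s = 138/7, t = 0, minimum f = -1656/7

The binding constraints are t = 0 and 7s + 8t = 138.
Solving simultaneously gives s = 138/7, t = 0.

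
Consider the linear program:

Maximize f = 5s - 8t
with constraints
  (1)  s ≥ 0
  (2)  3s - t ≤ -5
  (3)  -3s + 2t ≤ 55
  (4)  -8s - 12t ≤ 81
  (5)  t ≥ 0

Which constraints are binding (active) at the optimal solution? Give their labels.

Extreme points and f = 5s - 8t:
  (0, 5) → f = -40
  (0, 55/2) → f = -220
  (15, 50) → f = -325

The maximum is at (0, 5). Substituting into each constraint, equality holds for (1) and (2); the remaining constraints have slack.

(1) and (2)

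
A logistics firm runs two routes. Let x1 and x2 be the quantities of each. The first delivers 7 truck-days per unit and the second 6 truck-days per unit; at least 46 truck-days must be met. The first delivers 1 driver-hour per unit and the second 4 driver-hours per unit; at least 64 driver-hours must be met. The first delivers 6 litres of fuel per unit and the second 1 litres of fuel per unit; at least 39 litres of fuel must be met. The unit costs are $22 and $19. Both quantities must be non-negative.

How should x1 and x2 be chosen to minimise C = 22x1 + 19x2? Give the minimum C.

x1 = 4, x2 = 15, minimum C = 373

Corner points and C = 22x1 + 19x2:
  (0, 39) → C = 741
  (64, 0) → C = 1408
  (4, 15) → C = 373
The feasible region is unbounded (it extends along (0, 1), (1, 0)), but C strictly increases along every unbounded feasible direction, so there is no improving ray and the minimum is attained at a vertex.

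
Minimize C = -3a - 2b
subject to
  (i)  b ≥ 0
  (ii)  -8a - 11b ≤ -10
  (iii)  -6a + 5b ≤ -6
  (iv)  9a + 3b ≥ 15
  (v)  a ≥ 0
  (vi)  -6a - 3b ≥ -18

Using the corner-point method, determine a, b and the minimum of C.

a = 9/4, b = 3/2, minimum C = -39/4

Extreme points and C = -3a - 2b:
  (5/3, 0) → C = -5
  (3, 0) → C = -9
  (31/21, 4/7) → C = -39/7
  (9/4, 3/2) → C = -39/4

The optimum lies where -6a + 5b = -6 and -6a - 3b = -18.
Solving simultaneously gives a = 9/4, b = 3/2.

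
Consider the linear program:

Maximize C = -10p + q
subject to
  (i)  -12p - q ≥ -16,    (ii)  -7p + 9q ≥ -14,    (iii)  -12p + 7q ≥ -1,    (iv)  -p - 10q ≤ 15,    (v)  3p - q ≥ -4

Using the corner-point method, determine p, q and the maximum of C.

Extreme points and C = -10p + q:
  (113/96, 15/8) → C = -475/48
  (4/5, 32/5) → C = -8/5
  (-95/127, -181/127) → C = 769/127
  (-55/31, -41/31) → C = 509/31

The binding constraints are -p - 10q = 15 and 3p - q = -4.
Solving simultaneously gives p = -55/31, q = -41/31.

p = -55/31, q = -41/31, maximum C = 509/31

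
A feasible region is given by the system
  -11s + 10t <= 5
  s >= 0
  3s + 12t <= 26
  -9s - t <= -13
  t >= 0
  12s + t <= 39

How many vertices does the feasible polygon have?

4

Intersecting each pair of boundary lines and keeping only the points that satisfy every inequality leaves:
  (26/21, 13/7)
  (442/141, 65/47)
  (13/9, 0)
  (13/4, 0)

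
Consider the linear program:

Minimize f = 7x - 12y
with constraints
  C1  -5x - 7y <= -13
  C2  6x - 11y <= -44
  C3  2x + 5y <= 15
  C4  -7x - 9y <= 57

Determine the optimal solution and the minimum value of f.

Extreme points and f = 7x - 12y:
  (-165/97, 298/97) → f = -4731/97
  (-40/11, 49/11) → f = -868/11
  (-55/52, 89/26) → f = -2521/52

The optimum lies where -5x - 7y = -13 and 2x + 5y = 15.
Solving simultaneously gives x = -40/11, y = 49/11.

x = -40/11, y = 49/11, minimum f = -868/11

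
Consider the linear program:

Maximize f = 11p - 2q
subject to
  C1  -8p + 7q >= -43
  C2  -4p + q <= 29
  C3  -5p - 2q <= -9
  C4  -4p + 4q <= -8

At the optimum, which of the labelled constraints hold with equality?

Extreme points and f = 11p - 2q:
  (149/51, -143/51) → f = 1925/51
  (29, 27) → f = 265
  (13/7, -1/7) → f = 145/7

The maximum is at (29, 27). Substituting into each constraint, equality holds for C1 and C4; the remaining constraints have slack.

C1 and C4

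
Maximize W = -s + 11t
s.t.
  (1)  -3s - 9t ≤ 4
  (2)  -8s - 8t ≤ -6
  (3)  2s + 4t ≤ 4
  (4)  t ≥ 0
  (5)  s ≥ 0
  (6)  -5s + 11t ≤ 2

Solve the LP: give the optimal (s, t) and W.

s = 6/7, t = 4/7, maximum W = 38/7

Extreme points and W = -s + 11t:
  (3/4, 0) → W = -3/4
  (25/64, 23/64) → W = 57/16
  (2, 0) → W = -2
  (6/7, 4/7) → W = 38/7

At the optimal vertex, 2s + 4t = 4 and -5s + 11t = 2.
Solving simultaneously gives s = 6/7, t = 4/7.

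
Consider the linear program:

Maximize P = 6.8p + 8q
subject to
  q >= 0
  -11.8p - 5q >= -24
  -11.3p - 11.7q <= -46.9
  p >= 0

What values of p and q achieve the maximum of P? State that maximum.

Feasible corners and P = 6.8p + 8q:
  (2315/4078, 14111/4078) → P = 64315/2039
  (0, 24/5) → P = 192/5
  (0, 469/117) → P = 3752/117

The optimum lies where -11.8p - 5q = -24 and p = 0.
Solving simultaneously gives p = 0, q = 24/5.

p = 0, q = 4.8, maximum P = 38.4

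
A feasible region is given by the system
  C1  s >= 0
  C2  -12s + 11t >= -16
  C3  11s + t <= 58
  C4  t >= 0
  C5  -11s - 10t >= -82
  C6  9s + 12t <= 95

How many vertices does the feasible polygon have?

Of the 15 pairwise boundary intersections, those satisfying every inequality are:
  (0, 0)
  (0, 95/12)
  (4/3, 0)
  (1062/241, 808/241)
  (17/21, 307/42)

5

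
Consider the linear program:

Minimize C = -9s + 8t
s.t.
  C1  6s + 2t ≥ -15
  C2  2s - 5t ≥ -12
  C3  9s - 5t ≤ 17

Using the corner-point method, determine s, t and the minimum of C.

Feasible corners and C = -9s + 8t:
  (-99/34, 21/17) → C = 1227/34
  (-41/48, -79/16) → C = -509/16
  (29/7, 142/35) → C = -169/35

The optimum lies where 6s + 2t = -15 and 9s - 5t = 17.
Solving simultaneously gives s = -41/48, t = -79/16.

s = -41/48, t = -79/16, minimum C = -509/16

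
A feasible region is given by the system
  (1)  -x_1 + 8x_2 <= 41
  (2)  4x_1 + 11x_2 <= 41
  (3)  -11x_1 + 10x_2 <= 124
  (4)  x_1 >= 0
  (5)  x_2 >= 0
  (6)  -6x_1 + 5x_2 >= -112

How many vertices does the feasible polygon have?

3

Intersecting each pair of boundary lines and keeping only the points that satisfy every inequality leaves:
  (0, 41/11)
  (41/4, 0)
  (0, 0)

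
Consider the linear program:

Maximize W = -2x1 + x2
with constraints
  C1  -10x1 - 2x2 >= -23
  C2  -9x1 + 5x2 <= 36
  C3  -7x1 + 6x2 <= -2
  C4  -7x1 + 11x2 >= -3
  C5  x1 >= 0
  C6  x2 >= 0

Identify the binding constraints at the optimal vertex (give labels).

C3 and C6

Vertices and W = -2x1 + x2:
  (71/37, 141/74) → W = -143/74
  (259/124, 131/124) → W = -387/124
  (2/7, 0) → W = -4/7
  (3/7, 0) → W = -6/7

The maximum is at (2/7, 0). Substituting into each constraint, equality holds for C3 and C6; the remaining constraints have slack.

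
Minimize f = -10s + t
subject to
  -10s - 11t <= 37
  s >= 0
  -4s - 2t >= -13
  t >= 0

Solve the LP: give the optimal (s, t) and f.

Extreme points and f = -10s + t:
  (0, 13/2) → f = 13/2
  (0, 0) → f = 0
  (13/4, 0) → f = -65/2

The optimum lies where -4s - 2t = -13 and t = 0.
Solving simultaneously gives s = 13/4, t = 0.

s = 13/4, t = 0, minimum f = -65/2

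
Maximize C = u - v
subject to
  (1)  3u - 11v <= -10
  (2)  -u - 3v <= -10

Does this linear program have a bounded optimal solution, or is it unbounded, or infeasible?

From the feasible point (4, 2), moving in the direction (11, 3) keeps every constraint satisfied while C increases without bound.

unbounded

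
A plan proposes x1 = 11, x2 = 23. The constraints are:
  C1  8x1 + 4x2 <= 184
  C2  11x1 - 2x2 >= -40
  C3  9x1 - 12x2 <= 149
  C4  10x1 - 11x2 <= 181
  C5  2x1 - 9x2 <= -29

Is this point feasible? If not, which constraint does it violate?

C1: 180 ≤ 184 ✓
C2: 75 ≥ -40 ✓
C3: -177 ≤ 149 ✓
C4: -143 ≤ 181 ✓
C5: -185 ≤ -29 ✓

feasible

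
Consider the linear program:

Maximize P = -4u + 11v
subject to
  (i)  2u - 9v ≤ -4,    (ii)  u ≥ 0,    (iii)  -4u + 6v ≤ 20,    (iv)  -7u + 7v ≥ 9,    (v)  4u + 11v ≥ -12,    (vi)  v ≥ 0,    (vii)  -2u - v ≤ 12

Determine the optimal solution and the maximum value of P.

The binding constraints are -4u + 6v = 20 and -7u + 7v = 9.
Solving simultaneously gives u = 43/7, v = 52/7.

u = 43/7, v = 52/7, maximum P = 400/7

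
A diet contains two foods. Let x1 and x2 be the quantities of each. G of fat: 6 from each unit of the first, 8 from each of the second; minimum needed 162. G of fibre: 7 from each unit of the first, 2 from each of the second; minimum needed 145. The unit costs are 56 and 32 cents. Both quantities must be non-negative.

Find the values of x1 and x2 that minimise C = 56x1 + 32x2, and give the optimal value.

x1 = 19, x2 = 6, minimum C = 1256

The feasible region is unbounded (it extends along (0, 1), (1, 0)), but C strictly increases along every unbounded feasible direction, so there is no improving ray and the minimum is attained at a vertex.

At the optimal vertex, 6x1 + 8x2 = 162 and 7x1 + 2x2 = 145.
Solving simultaneously gives x1 = 19, x2 = 6.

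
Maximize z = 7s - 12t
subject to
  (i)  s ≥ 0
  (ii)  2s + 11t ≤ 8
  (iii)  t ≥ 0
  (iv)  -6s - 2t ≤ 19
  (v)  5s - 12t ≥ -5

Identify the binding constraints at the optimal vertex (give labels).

Vertices and z = 7s - 12t:
  (0, 0) → z = 0
  (0, 5/12) → z = -5
  (4, 0) → z = 28
  (41/79, 50/79) → z = -313/79

The maximum is at (4, 0). Substituting into each constraint, equality holds for (ii) and (iii); the remaining constraints have slack.

(ii) and (iii)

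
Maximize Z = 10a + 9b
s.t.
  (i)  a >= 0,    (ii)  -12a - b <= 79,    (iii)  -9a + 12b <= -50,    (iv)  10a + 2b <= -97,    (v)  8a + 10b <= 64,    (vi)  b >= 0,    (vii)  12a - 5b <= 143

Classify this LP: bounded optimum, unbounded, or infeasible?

infeasible

The boundaries -9a + 12b = -50 and 8a + 10b = 64 meet at (634/93, 88/93), but that point violates 10a + 2b ≤ -97. Every candidate vertex is excluded by some other constraint, so the feasible region is empty.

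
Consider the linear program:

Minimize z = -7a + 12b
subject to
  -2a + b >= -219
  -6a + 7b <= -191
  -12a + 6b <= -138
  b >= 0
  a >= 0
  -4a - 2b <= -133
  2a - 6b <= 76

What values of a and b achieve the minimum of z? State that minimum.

a = 619/5, b = 143/5, minimum z = -2617/5

Extreme points and z = -7a + 12b:
  (671/4, 233/2) → z = 895/4
  (619/5, 143/5) → z = -2617/5
  (1313/40, 17/20) → z = -8783/40
  (133/4, 0) → z = -931/4
  (38, 0) → z = -266

The optimum lies where -2a + b = -219 and 2a - 6b = 76.
Solving simultaneously gives a = 619/5, b = 143/5.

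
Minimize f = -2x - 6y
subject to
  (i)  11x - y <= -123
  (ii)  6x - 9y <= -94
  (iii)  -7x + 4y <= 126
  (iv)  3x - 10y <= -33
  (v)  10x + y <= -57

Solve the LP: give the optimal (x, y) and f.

x = -366/37, y = 525/37, minimum f = -2418/37

Feasible corners and f = -2x - 6y:
  (-1013/93, 296/93) → f = 250/93
  (-366/37, 525/37) → f = -2418/37
  (-758/39, -98/39) → f = 2104/39

The binding constraints are 11x - y = -123 and -7x + 4y = 126.
Solving simultaneously gives x = -366/37, y = 525/37.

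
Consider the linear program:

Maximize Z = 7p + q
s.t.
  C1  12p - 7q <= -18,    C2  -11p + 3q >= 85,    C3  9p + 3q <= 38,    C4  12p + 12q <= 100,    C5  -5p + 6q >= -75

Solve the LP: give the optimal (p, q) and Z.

p = -30/7, q = 265/21, maximum Z = -365/21

Feasible corners and Z = 7p + q:
  (-541/41, -822/41) → Z = -4609/41
  (-633/37, -990/37) → Z = -5421/37
  (-30/7, 265/21) → Z = -365/21
The feasible region is unbounded (it extends along (-6, -5), (-1, 1)), but Z strictly decreases along every unbounded feasible direction, so there is no improving ray and the maximum is attained at a vertex.

The binding constraints are -11p + 3q = 85 and 12p + 12q = 100.
Solving simultaneously gives p = -30/7, q = 265/21.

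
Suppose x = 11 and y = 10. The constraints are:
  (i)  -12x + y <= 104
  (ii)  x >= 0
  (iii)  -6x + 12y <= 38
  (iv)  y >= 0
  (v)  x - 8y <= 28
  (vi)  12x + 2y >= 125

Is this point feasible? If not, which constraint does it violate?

Constraint (iii): -6x + 12y = 54, which is not ≤ 38. All other constraints are satisfied.

not feasible — violates (iii)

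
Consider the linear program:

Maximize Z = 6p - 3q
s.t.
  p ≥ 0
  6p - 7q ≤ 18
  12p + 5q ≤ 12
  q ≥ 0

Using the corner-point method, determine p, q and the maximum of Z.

Corner points and Z = 6p - 3q:
  (0, 12/5) → Z = -36/5
  (0, 0) → Z = 0
  (1, 0) → Z = 6

The optimum lies where 12p + 5q = 12 and q = 0.
Solving simultaneously gives p = 1, q = 0.

p = 1, q = 0, maximum Z = 6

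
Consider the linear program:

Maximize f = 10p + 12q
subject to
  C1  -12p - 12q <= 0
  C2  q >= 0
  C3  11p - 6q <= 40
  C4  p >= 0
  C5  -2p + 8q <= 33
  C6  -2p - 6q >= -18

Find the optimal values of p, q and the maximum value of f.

p = 58/13, q = 59/39, maximum f = 816/13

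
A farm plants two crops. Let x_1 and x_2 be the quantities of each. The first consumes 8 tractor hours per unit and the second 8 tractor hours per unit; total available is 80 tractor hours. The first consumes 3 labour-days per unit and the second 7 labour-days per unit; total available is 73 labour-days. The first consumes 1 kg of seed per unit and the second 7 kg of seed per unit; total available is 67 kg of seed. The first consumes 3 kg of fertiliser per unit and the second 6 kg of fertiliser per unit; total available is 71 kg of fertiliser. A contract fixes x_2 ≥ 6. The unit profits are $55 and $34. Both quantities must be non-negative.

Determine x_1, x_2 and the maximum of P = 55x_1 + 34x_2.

Extreme points and P = 55x_1 + 34x_2:
  (0, 67/7) → P = 2278/7
  (0, 6) → P = 204
  (1/2, 19/2) → P = 701/2
  (4, 6) → P = 424

The optimum lies where 8x_1 + 8x_2 = 80 and x_2 = 6.
Solving simultaneously gives x_1 = 4, x_2 = 6.

x_1 = 4, x_2 = 6, maximum P = 424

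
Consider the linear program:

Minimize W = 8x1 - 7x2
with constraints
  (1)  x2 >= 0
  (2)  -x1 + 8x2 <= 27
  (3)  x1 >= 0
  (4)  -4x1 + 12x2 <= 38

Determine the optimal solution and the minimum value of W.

x1 = 0, x2 = 19/6, minimum W = -133/6

Vertices and W = 8x1 - 7x2:
  (0, 0) → W = 0
  (1, 7/2) → W = -33/2
  (0, 19/6) → W = -133/6
The feasible region is unbounded (it extends along (8, 1), (1, 0)), but W strictly increases along every unbounded feasible direction, so there is no improving ray and the minimum is attained at a vertex.

The optimum lies where x1 = 0 and -4x1 + 12x2 = 38.
Solving simultaneously gives x1 = 0, x2 = 19/6.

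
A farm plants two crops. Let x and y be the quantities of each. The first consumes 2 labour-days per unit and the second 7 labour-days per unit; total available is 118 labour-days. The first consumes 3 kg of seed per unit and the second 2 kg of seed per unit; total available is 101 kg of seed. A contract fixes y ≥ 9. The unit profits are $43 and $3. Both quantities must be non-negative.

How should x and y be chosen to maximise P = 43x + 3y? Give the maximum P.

Vertices and P = 43x + 3y:
  (0, 118/7) → P = 354/7
  (0, 9) → P = 27
  (55/2, 9) → P = 2419/2

The optimum lies where 2x + 7y = 118 and y = 9.
Solving simultaneously gives x = 55/2, y = 9.

x = 55/2, y = 9, maximum P = 2419/2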